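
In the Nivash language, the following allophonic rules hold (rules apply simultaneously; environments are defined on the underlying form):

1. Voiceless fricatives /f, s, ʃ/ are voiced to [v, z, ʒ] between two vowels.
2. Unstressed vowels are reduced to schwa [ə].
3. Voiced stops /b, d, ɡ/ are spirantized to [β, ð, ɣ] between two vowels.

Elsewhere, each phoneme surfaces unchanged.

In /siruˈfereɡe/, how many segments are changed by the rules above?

Segments that undergo a rule: /i/ → [ə] (rule 2); /u/ → [ə] (rule 2); /f/ → [v] (rule 1); /e/ → [ə] (rule 2); /ɡ/ → [ɣ] (rule 3); /e/ → [ə] (rule 2).
All other segments surface unchanged.

6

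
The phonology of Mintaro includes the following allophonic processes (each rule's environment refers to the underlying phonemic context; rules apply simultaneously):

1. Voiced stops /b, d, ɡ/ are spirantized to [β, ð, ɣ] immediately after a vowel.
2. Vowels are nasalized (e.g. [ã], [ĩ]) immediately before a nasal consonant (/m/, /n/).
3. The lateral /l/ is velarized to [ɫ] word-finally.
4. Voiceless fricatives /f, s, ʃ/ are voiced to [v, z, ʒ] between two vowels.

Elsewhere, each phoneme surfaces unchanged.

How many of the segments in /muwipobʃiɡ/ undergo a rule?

2

Segments that undergo a rule: /b/ → [β] (rule 1); /ɡ/ → [ɣ] (rule 1).
All other segments surface unchanged.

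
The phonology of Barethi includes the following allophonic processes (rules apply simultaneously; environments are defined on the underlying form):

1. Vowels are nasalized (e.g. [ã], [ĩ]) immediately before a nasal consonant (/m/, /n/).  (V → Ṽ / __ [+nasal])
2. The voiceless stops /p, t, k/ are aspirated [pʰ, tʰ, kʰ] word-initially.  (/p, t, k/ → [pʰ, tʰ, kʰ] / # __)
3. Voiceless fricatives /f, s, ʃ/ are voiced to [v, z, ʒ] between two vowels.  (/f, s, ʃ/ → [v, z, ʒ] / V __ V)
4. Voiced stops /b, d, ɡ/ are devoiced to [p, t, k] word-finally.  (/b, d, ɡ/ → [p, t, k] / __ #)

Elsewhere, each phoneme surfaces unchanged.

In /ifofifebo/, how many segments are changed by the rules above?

3

Segments that undergo a rule: /f/ → [v] (rule 3); /f/ → [v] (rule 3); /f/ → [v] (rule 3).
All other segments surface unchanged.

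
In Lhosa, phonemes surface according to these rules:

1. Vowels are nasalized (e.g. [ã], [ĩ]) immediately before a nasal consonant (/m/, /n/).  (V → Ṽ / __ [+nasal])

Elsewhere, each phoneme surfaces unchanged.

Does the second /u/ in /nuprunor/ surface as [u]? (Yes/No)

/u/ (between /r/ and /n/) occurs before a nasal consonant → [ũ] by rule 1.
The actual realization is [ũ], not [u].

No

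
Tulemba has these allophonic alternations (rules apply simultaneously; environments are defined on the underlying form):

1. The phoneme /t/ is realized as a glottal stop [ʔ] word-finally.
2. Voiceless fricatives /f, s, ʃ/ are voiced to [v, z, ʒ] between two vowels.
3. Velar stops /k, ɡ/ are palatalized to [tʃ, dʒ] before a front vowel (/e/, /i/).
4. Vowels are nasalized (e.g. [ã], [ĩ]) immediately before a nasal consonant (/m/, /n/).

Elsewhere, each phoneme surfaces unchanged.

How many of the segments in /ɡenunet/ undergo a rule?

Segments that undergo a rule: /ɡ/ → [dʒ] (rule 3); /e/ → [ẽ] (rule 4); /u/ → [ũ] (rule 4); /t/ → [ʔ] (rule 1).
All other segments surface unchanged.

4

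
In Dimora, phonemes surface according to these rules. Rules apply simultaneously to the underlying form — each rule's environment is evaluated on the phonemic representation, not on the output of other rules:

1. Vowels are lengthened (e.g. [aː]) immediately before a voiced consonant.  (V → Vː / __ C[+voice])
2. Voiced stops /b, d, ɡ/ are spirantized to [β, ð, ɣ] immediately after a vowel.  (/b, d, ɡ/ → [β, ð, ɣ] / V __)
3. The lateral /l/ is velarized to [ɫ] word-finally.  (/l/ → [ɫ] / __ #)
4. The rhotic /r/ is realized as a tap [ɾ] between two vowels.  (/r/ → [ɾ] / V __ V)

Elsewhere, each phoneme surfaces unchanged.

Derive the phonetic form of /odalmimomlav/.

/o/ meets the environment for rule 1 (before a voiced consonant) → [oː].
/d/ meets the environment for rule 2 (immediately after a vowel) → [ð].
/a/ meets the environment for rule 1 (before a voiced consonant) → [aː].
/l/ — between /a/ and /m/; rule 3 does not apply here → [l].
/i/ (between /m/ and /m/): before a voiced consonant, so rule 1 applies → [iː].
/o/ — between /m/ and /m/, before a voiced consonant — surfaces as [oː] (rule 1).
/l/ (between /m/ and /a/) fails the environment for rule 3, so it stays [l].
/a/ (between /l/ and /v/): before a voiced consonant, so rule 1 applies → [aː].

[oːðaːlmiːmoːmlaːv]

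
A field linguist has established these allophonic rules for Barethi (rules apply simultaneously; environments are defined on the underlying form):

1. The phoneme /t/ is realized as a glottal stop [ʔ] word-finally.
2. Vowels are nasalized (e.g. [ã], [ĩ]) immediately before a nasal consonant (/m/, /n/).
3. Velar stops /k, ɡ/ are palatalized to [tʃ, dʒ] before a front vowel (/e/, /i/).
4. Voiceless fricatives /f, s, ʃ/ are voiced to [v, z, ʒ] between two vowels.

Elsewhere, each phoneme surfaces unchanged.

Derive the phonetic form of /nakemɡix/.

[natʃẽmdʒix]

/a/ — between /n/ and /k/; rule 2 does not apply here → [a].
/k/ meets the environment for rule 3 (before a front vowel) → [tʃ].
/e/ (between /k/ and /m/): before a nasal consonant, so rule 2 applies → [ẽ].
/ɡ/ meets the environment for rule 3 (before a front vowel) → [dʒ].
/i/ (between /ɡ/ and /x/) is in the target of rule 2 but the environment (before a nasal consonant) is not met → [i].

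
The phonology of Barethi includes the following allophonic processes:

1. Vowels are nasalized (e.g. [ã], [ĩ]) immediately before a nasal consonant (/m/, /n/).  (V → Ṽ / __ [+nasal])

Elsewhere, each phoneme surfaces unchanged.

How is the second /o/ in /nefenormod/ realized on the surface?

[o]

/o/ (between /m/ and /d/) fails the environment for rule 1, so it stays [o].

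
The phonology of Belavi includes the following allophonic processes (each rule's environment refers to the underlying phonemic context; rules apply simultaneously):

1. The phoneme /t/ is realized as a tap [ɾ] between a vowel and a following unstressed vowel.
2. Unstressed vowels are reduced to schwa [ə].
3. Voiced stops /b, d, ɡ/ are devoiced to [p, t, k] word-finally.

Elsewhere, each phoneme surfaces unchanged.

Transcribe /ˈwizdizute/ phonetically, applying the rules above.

/w/ — not in any rule's target class → [w].
/i/ — between /w/ and /z/; rule 2 does not apply here → [i].
/z/ (between /i/ and /d/): no rule targets it → [z].
/d/ — between /z/ and /i/; rule 3 does not apply here → [d].
/i/ (between /d/ and /z/): in an unstressed syllable, so rule 2 applies → [ə].
/z/ — not in any rule's target class → [z].
Rule 2 applies to /u/ (between /z/ and /t/: in an unstressed syllable) → [ə].
/t/ — between /u/ and /e/, between a vowel and a following unstressed vowel — surfaces as [ɾ] (rule 1).
/e/ (word-final) occurs in an unstressed syllable → [ə] by rule 2.

[ˈwizdəzəɾə]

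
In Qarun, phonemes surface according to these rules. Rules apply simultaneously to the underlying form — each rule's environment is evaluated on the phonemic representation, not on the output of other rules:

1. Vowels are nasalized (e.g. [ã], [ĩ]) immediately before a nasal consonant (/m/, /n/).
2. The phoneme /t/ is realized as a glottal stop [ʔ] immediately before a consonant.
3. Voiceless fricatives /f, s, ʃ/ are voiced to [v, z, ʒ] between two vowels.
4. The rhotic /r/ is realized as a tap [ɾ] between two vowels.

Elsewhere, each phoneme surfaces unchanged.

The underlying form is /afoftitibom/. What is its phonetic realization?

[avoftitibõm]

/a/ (word-initial) fails the environment for rule 1, so it stays [a].
Rule 3 applies to /f/ (between /a/ and /o/: between two vowels) → [v].
/o/ (between /f/ and /f/): rule 1 targets it, but not before a nasal consonant → unchanged [o].
/f/ (between /o/ and /t/) is in the target of rule 3 but the environment (between two vowels) is not met → [f].
/t/ (between /f/ and /i/) fails the environment for rule 2, so it stays [t].
/i/ (between /t/ and /t/) is in the target of rule 1 but the environment (before a nasal consonant) is not met → [i].
/t/ — between /i/ and /i/; rule 2 does not apply here → [t].
/i/ (between /t/ and /b/) fails the environment for rule 1, so it stays [i].
/b/ (between /i/ and /o/): no rule targets it → [b].
/o/ meets the environment for rule 1 (before a nasal consonant) → [õ].
/m/ — not in any rule's target class → [m].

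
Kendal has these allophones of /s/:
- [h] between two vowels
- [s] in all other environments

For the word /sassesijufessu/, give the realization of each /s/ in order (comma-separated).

[s], [s], [s], [h], [s], [s]

Occurrence 1 (position 1): no conditioning environment matches → elsewhere allophone [s].
Occurrence 2 (position 3): no conditioning environment matches → elsewhere allophone [s].
Occurrence 3 (position 4): no conditioning environment matches → elsewhere allophone [s].
Occurrence 4 (position 6): between two vowels → [h].
Occurrence 5 (position 12): no conditioning environment matches → elsewhere allophone [s].
Occurrence 6 (position 13): no conditioning environment matches → elsewhere allophone [s].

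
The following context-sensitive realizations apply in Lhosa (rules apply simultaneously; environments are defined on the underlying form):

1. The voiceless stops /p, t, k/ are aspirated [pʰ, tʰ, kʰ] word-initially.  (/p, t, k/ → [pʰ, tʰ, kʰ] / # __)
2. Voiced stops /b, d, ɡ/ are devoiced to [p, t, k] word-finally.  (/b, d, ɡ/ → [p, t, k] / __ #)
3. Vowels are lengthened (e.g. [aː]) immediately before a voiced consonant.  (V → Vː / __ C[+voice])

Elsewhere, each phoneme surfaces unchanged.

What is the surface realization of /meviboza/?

[meːviːboːza]

/e/ — between /m/ and /v/, before a voiced consonant — surfaces as [eː] (rule 3).
Rule 3 applies to /i/ (between /v/ and /b/: before a voiced consonant) → [iː].
/b/ — between /i/ and /o/; rule 2 does not apply here → [b].
/o/ (between /b/ and /z/): before a voiced consonant, so rule 3 applies → [oː].
/a/ (word-final): rule 3 targets it, but not before a voiced consonant → unchanged [a].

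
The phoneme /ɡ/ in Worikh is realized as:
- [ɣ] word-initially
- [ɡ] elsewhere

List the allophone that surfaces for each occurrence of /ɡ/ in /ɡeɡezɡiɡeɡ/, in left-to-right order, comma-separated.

[ɣ], [ɡ], [ɡ], [ɡ], [ɡ]

Occurrence 1 (position 1): word-initially → [ɣ].
Occurrence 2 (position 3): no conditioning environment matches → elsewhere allophone [ɡ].
Occurrence 3 (position 6): no conditioning environment matches → elsewhere allophone [ɡ].
Occurrence 4 (position 8): no conditioning environment matches → elsewhere allophone [ɡ].
Occurrence 5 (position 10): no conditioning environment matches → elsewhere allophone [ɡ].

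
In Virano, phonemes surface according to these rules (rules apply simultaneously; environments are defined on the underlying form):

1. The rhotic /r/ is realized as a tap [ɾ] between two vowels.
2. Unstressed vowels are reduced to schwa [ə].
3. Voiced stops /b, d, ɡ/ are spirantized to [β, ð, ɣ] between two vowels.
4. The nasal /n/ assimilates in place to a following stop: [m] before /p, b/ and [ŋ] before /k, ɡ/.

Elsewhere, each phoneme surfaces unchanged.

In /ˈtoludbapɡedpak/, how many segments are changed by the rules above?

4

Segments that undergo a rule: /u/ → [ə] (rule 2); /a/ → [ə] (rule 2); /e/ → [ə] (rule 2); /a/ → [ə] (rule 2).
All other segments surface unchanged.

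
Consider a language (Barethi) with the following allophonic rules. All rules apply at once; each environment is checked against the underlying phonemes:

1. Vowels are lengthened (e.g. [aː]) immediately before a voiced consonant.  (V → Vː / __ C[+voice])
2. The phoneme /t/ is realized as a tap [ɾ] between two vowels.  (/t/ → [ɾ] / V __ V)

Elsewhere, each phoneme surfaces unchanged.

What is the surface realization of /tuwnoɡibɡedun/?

[tuːwnoːɡiːbɡeːduːn]

/t/ (word-initial) is in the target of rule 2 but the environment (between two vowels) is not met → [t].
/u/ (between /t/ and /w/) occurs before a voiced consonant → [uː] by rule 1.
/w/ (between /u/ and /n/) is unaffected → [w].
/n/ stays [n].
/o/ (between /n/ and /ɡ/): before a voiced consonant, so rule 1 applies → [oː].
/ɡ/ (between /o/ and /i/) is unaffected → [ɡ].
/i/ (between /ɡ/ and /b/): before a voiced consonant, so rule 1 applies → [iː].
/b/ stays [b].
/ɡ/ (between /b/ and /e/) is unaffected → [ɡ].
/e/ meets the environment for rule 1 (before a voiced consonant) → [eː].
/d/ (between /e/ and /u/): no rule targets it → [d].
/u/ (between /d/ and /n/): before a voiced consonant, so rule 1 applies → [uː].
/n/ — not in any rule's target class → [n].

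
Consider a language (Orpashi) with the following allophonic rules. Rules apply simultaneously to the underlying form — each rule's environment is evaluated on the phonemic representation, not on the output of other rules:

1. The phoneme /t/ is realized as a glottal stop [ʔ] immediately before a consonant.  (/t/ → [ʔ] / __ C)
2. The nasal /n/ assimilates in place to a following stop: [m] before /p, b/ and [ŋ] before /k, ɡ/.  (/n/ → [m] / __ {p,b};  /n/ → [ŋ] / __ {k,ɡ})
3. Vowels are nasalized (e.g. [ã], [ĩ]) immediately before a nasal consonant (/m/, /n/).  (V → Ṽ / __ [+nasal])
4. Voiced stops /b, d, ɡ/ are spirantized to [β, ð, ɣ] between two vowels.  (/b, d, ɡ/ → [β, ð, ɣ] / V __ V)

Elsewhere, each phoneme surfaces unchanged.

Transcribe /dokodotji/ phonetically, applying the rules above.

[dokoðoʔji]

/d/ (word-initial) is in the target of rule 4 but the environment (between two vowels) is not met → [d].
/o/ — between /d/ and /k/; rule 3 does not apply here → [o].
/k/ (between /o/ and /o/): no rule targets it → [k].
/o/ (between /k/ and /d/) is in the target of rule 3 but the environment (before a nasal consonant) is not met → [o].
/d/ (between /o/ and /o/) occurs between two vowels → [ð] by rule 4.
/o/ — between /d/ and /t/; rule 3 does not apply here → [o].
/t/ (between /o/ and /j/) occurs immediately before a consonant → [ʔ] by rule 1.
/j/ — not in any rule's target class → [j].
/i/ (word-final) fails the environment for rule 3, so it stays [i].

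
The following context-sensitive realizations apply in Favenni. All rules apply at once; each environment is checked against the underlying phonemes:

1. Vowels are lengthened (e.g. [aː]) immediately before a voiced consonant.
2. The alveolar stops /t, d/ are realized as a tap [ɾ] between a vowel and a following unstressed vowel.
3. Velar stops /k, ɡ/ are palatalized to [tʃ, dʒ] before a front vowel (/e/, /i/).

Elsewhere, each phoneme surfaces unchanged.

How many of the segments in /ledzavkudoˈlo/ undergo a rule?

5

Segments that undergo a rule: /e/ → [eː] (rule 1); /a/ → [aː] (rule 1); /u/ → [uː] (rule 1); /d/ → [ɾ] (rule 2); /o/ → [oː] (rule 1).
All other segments surface unchanged.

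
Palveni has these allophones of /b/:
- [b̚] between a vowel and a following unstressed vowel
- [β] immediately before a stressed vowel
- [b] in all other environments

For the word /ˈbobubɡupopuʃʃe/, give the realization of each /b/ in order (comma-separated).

Occurrence 1 (position 1): immediately before a stressed vowel → [β].
Occurrence 2 (position 3): between a vowel and a following unstressed vowel → [b̚].
Occurrence 3 (position 5): no conditioning environment matches → elsewhere allophone [b].

[β], [b̚], [b]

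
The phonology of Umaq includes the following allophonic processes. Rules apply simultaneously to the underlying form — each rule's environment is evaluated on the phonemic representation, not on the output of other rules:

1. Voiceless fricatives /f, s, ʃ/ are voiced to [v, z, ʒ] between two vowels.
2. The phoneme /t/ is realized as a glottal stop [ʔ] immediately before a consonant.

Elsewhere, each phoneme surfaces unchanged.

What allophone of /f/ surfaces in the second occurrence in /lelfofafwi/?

/f/ (between /o/ and /a/) occurs between two vowels → [v] by rule 1.

[v]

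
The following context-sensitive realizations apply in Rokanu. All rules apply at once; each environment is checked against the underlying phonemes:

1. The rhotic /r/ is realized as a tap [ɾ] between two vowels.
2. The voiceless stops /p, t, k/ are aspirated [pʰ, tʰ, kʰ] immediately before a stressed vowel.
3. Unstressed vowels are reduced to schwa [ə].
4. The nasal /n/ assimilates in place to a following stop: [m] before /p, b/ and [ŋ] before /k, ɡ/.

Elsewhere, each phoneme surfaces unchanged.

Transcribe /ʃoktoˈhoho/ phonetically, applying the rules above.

[ʃəktəˈhohə]

/ʃ/ (word-initial) is unaffected → [ʃ].
/o/ (between /ʃ/ and /k/) occurs in an unstressed syllable → [ə] by rule 3.
/k/ (between /o/ and /t/) is in the target of rule 2 but the environment (immediately before a stressed vowel) is not met → [k].
/t/ (between /k/ and /o/) fails the environment for rule 2, so it stays [t].
Rule 3 applies to /o/ (between /t/ and /h/: in an unstressed syllable) → [ə].
/h/ (between /o/ and /o/) is unaffected → [h].
/o/ (between /h/ and /h/): rule 3 targets it, but not in an unstressed syllable → unchanged [o].
/h/ (between /o/ and /o/): no rule targets it → [h].
/o/ — word-final, in an unstressed syllable — surfaces as [ə] (rule 3).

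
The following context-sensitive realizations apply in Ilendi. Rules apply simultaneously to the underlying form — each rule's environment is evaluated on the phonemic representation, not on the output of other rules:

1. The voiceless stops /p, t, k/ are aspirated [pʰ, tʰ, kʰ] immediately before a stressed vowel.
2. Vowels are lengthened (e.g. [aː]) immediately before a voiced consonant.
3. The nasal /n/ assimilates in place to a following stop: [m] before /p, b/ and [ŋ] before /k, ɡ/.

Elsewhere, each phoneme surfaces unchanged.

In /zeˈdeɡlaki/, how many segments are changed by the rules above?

2

Segments that undergo a rule: /e/ → [eː] (rule 2); /e/ → [eː] (rule 2).
All other segments surface unchanged.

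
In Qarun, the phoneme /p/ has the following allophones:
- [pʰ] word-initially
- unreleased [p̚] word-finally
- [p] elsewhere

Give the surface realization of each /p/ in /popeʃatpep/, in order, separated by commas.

[pʰ], [p], [p], [p̚]

Occurrence 1 (position 1): word-initially → [pʰ].
Occurrence 2 (position 3): no conditioning environment matches → elsewhere allophone [p].
Occurrence 3 (position 8): no conditioning environment matches → elsewhere allophone [p].
Occurrence 4 (position 10): word-finally → [p̚].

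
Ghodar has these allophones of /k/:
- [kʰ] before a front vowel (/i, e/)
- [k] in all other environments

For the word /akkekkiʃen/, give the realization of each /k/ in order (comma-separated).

Occurrence 1 (position 2): no conditioning environment matches → elsewhere allophone [k].
Occurrence 2 (position 3): before a front vowel (/i, e/) → [kʰ].
Occurrence 3 (position 5): no conditioning environment matches → elsewhere allophone [k].
Occurrence 4 (position 6): before a front vowel (/i, e/) → [kʰ].

[k], [kʰ], [k], [kʰ]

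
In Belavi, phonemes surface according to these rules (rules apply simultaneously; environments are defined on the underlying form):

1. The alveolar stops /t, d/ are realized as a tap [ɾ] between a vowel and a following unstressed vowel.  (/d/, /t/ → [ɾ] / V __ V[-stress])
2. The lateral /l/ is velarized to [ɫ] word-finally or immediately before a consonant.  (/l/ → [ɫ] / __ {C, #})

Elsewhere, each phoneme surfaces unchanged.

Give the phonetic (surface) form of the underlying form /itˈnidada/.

[itˈniɾaɾa]

/i/ (word-initial) is unaffected → [i].
/t/ — between /i/ and /n/; rule 1 does not apply here → [t].
/n/ — not in any rule's target class → [n].
/i/ — not in any rule's target class → [i].
/d/ (between /i/ and /a/) occurs between a vowel and a following unstressed vowel → [ɾ] by rule 1.
/a/ — not in any rule's target class → [a].
Rule 1 applies to /d/ (between /a/ and /a/: between a vowel and a following unstressed vowel) → [ɾ].
/a/ — not in any rule's target class → [a].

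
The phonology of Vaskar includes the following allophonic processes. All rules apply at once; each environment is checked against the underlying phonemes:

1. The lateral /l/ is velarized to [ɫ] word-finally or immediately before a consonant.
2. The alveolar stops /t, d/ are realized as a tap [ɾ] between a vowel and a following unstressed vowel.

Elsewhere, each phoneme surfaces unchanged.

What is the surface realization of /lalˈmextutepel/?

/l/ (word-initial): rule 1 targets it, but not word-finally or immediately before a consonant → unchanged [l].
/a/ (between /l/ and /l/): no rule targets it → [a].
/l/ meets the environment for rule 1 (word-finally or immediately before a consonant) → [ɫ].
/m/ (between /l/ and /e/) is unaffected → [m].
/e/ (between /m/ and /x/): no rule targets it → [e].
/x/ (between /e/ and /t/): no rule targets it → [x].
/t/ (between /x/ and /u/): rule 2 targets it, but not between a vowel and a following unstressed vowel → unchanged [t].
/u/ (between /t/ and /t/) is unaffected → [u].
/t/ meets the environment for rule 2 (between a vowel and a following unstressed vowel) → [ɾ].
/e/ (between /t/ and /p/): no rule targets it → [e].
/p/ (between /e/ and /e/) is unaffected → [p].
/e/ — not in any rule's target class → [e].
/l/ — word-final, word-finally or immediately before a consonant — surfaces as [ɫ] (rule 1).

[laɫˈmextuɾepeɫ]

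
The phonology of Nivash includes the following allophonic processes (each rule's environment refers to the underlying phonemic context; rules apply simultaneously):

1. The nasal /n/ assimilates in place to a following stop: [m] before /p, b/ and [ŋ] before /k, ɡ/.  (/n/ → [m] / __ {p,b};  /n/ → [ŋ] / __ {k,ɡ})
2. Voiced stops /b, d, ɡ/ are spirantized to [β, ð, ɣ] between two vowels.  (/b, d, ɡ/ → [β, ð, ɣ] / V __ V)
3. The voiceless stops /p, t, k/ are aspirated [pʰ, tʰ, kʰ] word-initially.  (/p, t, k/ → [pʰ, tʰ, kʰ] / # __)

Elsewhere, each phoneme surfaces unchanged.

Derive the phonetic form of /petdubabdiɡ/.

[pʰetduβabdiɡ]

Rule 3 applies to /p/ (word-initial: word-initially) → [pʰ].
/t/ — between /e/ and /d/; rule 3 does not apply here → [t].
/d/ (between /t/ and /u/) is in the target of rule 2 but the environment (between two vowels) is not met → [d].
/b/ — between /u/ and /a/, between two vowels — surfaces as [β] (rule 2).
/b/ — between /a/ and /d/; rule 2 does not apply here → [b].
/d/ (between /b/ and /i/): rule 2 targets it, but not between two vowels → unchanged [d].
/ɡ/ — word-final; rule 2 does not apply here → [ɡ].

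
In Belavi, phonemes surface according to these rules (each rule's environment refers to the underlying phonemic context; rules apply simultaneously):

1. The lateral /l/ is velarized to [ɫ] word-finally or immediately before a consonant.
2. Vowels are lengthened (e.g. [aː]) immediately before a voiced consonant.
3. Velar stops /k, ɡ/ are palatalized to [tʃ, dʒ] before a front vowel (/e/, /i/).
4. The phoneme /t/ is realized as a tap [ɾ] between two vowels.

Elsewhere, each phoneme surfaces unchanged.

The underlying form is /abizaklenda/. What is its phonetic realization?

/a/ meets the environment for rule 2 (before a voiced consonant) → [aː].
/b/ — not in any rule's target class → [b].
/i/ meets the environment for rule 2 (before a voiced consonant) → [iː].
/z/ stays [z].
/a/ (between /z/ and /k/) is in the target of rule 2 but the environment (before a voiced consonant) is not met → [a].
/k/ (between /a/ and /l/): rule 3 targets it, but not before a front vowel → unchanged [k].
/l/ (between /k/ and /e/) fails the environment for rule 1, so it stays [l].
/e/ meets the environment for rule 2 (before a voiced consonant) → [eː].
/n/ (between /e/ and /d/) is unaffected → [n].
/d/ (between /n/ and /a/): no rule targets it → [d].
/a/ (word-final): rule 2 targets it, but not before a voiced consonant → unchanged [a].

[aːbiːzakleːnda]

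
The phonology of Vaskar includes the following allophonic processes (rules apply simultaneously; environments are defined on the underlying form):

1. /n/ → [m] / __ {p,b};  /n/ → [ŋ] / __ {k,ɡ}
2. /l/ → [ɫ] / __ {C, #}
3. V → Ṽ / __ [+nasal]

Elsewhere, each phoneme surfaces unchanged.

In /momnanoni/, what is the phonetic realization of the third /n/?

/n/ (between /o/ and /i/): rule 1 targets it, but not before a labial or velar stop → unchanged [n].

[n]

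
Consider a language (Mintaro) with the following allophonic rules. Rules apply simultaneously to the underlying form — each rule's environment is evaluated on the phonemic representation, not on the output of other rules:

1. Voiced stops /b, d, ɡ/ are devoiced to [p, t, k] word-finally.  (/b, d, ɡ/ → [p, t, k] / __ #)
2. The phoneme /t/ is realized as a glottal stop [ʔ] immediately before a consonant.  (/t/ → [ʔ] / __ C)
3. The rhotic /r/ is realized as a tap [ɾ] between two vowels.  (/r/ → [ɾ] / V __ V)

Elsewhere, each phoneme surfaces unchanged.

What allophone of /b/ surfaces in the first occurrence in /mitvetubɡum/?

/b/ — between /u/ and /ɡ/; rule 1 does not apply here → [b].

[b]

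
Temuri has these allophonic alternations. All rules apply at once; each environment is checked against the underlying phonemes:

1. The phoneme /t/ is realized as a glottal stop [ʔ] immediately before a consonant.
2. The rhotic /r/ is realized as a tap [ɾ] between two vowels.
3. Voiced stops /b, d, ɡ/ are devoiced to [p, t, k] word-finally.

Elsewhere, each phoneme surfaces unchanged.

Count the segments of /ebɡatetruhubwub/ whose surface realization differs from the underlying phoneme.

Segments that undergo a rule: /t/ → [ʔ] (rule 1); /b/ → [p] (rule 3).
All other segments surface unchanged.

2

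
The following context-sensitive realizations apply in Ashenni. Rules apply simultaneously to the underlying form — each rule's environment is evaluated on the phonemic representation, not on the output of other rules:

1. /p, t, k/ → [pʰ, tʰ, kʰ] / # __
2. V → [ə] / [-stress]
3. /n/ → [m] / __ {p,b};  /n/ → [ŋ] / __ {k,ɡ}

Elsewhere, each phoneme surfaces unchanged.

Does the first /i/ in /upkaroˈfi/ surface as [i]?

/i/ (word-final) is in the target of rule 2 but the environment (in an unstressed syllable) is not met → [i].
The actual realization is [i], which matches [i].

Yes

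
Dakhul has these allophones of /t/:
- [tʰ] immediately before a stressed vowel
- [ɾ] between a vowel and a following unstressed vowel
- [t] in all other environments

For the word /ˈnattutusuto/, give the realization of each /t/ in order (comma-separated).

Occurrence 1 (position 3): no conditioning environment matches → elsewhere allophone [t].
Occurrence 2 (position 4): no conditioning environment matches → elsewhere allophone [t].
Occurrence 3 (position 6): between a vowel and an unstressed vowel → [ɾ].
Occurrence 4 (position 10): between a vowel and an unstressed vowel → [ɾ].

[t], [t], [ɾ], [ɾ]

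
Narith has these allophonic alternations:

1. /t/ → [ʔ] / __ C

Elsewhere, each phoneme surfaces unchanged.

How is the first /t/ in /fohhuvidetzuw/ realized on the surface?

/t/ (between /e/ and /z/): immediately before a consonant, so rule 1 applies → [ʔ].

[ʔ]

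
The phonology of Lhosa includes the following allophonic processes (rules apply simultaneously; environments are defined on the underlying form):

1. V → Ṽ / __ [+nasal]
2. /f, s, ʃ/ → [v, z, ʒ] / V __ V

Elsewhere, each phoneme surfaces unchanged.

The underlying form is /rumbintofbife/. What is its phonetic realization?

[rũmbĩntofbive]

/r/ stays [r].
Rule 1 applies to /u/ (between /r/ and /m/: before a nasal consonant) → [ũ].
/m/ (between /u/ and /b/) is unaffected → [m].
/b/ stays [b].
/i/ (between /b/ and /n/) occurs before a nasal consonant → [ĩ] by rule 1.
/n/ (between /i/ and /t/) is unaffected → [n].
/t/ stays [t].
/o/ (between /t/ and /f/) fails the environment for rule 1, so it stays [o].
/f/ (between /o/ and /b/): rule 2 targets it, but not between two vowels → unchanged [f].
/b/ (between /f/ and /i/) is unaffected → [b].
/i/ (between /b/ and /f/) is in the target of rule 1 but the environment (before a nasal consonant) is not met → [i].
/f/ (between /i/ and /e/): between two vowels, so rule 2 applies → [v].
/e/ (word-final) fails the environment for rule 1, so it stays [e].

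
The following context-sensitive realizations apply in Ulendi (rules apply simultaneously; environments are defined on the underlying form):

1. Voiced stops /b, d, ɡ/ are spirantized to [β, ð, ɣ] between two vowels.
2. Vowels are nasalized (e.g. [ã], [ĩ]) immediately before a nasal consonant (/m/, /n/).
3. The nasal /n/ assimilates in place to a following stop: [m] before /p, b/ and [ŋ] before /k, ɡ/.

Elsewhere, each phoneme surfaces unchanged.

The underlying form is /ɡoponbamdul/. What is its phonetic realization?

[ɡopõmbãmdul]

/ɡ/ (word-initial) is in the target of rule 1 but the environment (between two vowels) is not met → [ɡ].
/o/ (between /ɡ/ and /p/) is in the target of rule 2 but the environment (before a nasal consonant) is not met → [o].
/p/ stays [p].
/o/ (between /p/ and /n/): before a nasal consonant, so rule 2 applies → [õ].
Rule 3 applies to /n/ (between /o/ and /b/: before a labial or velar stop) → [m].
/b/ (between /n/ and /a/) fails the environment for rule 1, so it stays [b].
/a/ (between /b/ and /m/): before a nasal consonant, so rule 2 applies → [ã].
/m/ stays [m].
/d/ (between /m/ and /u/) is in the target of rule 1 but the environment (between two vowels) is not met → [d].
/u/ (between /d/ and /l/): rule 2 targets it, but not before a nasal consonant → unchanged [u].
/l/ — not in any rule's target class → [l].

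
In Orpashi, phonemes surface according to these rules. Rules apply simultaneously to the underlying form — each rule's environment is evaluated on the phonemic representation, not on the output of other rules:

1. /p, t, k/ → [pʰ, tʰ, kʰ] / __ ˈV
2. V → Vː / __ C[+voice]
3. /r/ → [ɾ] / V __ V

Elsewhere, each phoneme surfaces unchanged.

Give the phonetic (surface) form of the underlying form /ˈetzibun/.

[ˈetziːbuːn]

/e/ (word-initial) is in the target of rule 2 but the environment (before a voiced consonant) is not met → [e].
/t/ (between /e/ and /z/): rule 1 targets it, but not immediately before a stressed vowel → unchanged [t].
Rule 2 applies to /i/ (between /z/ and /b/: before a voiced consonant) → [iː].
/u/ (between /b/ and /n/): before a voiced consonant, so rule 2 applies → [uː].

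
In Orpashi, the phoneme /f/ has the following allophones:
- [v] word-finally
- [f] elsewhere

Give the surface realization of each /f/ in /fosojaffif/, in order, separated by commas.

[f], [f], [f], [v]

Occurrence 1 (position 1): no conditioning environment matches → elsewhere allophone [f].
Occurrence 2 (position 7): no conditioning environment matches → elsewhere allophone [f].
Occurrence 3 (position 8): no conditioning environment matches → elsewhere allophone [f].
Occurrence 4 (position 10): word-finally → [v].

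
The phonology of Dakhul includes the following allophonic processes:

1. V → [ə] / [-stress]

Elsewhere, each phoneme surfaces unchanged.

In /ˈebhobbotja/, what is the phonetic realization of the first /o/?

/o/ (between /h/ and /b/) occurs in an unstressed syllable → [ə] by rule 1.

[ə]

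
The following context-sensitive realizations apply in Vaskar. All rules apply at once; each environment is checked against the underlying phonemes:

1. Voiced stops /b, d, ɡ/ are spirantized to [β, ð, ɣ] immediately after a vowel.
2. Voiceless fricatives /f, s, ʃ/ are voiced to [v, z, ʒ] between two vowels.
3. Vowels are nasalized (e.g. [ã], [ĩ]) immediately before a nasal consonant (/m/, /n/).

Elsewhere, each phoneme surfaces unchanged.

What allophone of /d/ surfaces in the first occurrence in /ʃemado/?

/d/ (between /a/ and /o/) occurs immediately after a vowel → [ð] by rule 1.

[ð]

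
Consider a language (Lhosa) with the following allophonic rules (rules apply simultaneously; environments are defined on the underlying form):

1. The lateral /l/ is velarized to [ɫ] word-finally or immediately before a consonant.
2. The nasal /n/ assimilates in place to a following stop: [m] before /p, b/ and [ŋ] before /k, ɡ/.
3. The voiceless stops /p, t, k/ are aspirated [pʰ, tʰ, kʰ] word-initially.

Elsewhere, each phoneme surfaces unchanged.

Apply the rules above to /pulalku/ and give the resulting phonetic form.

/p/ meets the environment for rule 3 (word-initially) → [pʰ].
/u/ — not in any rule's target class → [u].
/l/ (between /u/ and /a/) is in the target of rule 1 but the environment (word-finally or immediately before a consonant) is not met → [l].
/a/ (between /l/ and /l/) is unaffected → [a].
Rule 1 applies to /l/ (between /a/ and /k/: word-finally or immediately before a consonant) → [ɫ].
/k/ — between /l/ and /u/; rule 3 does not apply here → [k].
/u/ stays [u].

[pʰulaɫku]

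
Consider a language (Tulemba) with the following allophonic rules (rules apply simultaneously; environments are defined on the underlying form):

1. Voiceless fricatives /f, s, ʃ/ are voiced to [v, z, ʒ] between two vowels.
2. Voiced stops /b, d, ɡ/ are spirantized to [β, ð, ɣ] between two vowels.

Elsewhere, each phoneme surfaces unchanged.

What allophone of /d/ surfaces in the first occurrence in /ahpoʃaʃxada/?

/d/ meets the environment for rule 2 (between two vowels) → [ð].

[ð]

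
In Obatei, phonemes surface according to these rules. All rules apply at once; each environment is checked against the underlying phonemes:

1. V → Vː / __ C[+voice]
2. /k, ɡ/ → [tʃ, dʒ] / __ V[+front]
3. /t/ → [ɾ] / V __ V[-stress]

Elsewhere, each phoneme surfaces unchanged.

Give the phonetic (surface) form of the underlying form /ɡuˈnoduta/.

[ɡuːˈnoːduɾa]

/ɡ/ — word-initial; rule 2 does not apply here → [ɡ].
/u/ — between /ɡ/ and /n/, before a voiced consonant — surfaces as [uː] (rule 1).
/o/ (between /n/ and /d/): before a voiced consonant, so rule 1 applies → [oː].
/u/ — between /d/ and /t/; rule 1 does not apply here → [u].
Rule 3 applies to /t/ (between /u/ and /a/: between a vowel and a following unstressed vowel) → [ɾ].
/a/ (word-final) is in the target of rule 1 but the environment (before a voiced consonant) is not met → [a].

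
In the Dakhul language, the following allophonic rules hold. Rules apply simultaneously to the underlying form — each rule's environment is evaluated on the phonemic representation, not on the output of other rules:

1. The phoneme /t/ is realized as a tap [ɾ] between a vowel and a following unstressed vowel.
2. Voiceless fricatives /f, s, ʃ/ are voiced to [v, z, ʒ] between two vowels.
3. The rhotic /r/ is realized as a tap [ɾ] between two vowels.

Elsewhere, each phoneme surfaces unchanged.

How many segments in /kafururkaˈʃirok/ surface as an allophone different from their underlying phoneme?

4

Segments that undergo a rule: /f/ → [v] (rule 2); /r/ → [ɾ] (rule 3); /ʃ/ → [ʒ] (rule 2); /r/ → [ɾ] (rule 3).
All other segments surface unchanged.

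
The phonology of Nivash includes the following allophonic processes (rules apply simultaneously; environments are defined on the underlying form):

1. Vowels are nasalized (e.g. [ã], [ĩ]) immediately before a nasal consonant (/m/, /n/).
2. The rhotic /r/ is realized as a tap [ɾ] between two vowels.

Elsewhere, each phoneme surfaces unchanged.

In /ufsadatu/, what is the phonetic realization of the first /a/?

/a/ (between /s/ and /d/) fails the environment for rule 1, so it stays [a].

[a]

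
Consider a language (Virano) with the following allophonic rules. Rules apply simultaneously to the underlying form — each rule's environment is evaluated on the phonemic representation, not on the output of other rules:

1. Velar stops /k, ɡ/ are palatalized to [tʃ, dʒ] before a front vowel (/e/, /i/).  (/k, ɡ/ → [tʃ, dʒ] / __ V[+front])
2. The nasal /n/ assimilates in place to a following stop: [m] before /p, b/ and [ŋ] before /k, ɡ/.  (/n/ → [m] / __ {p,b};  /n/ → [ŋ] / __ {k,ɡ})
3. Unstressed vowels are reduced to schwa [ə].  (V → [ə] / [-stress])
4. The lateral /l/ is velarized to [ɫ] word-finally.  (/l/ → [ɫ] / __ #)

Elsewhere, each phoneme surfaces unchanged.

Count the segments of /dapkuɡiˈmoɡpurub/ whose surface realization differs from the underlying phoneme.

6

Segments that undergo a rule: /a/ → [ə] (rule 3); /u/ → [ə] (rule 3); /ɡ/ → [dʒ] (rule 1); /i/ → [ə] (rule 3); /u/ → [ə] (rule 3); /u/ → [ə] (rule 3).
All other segments surface unchanged.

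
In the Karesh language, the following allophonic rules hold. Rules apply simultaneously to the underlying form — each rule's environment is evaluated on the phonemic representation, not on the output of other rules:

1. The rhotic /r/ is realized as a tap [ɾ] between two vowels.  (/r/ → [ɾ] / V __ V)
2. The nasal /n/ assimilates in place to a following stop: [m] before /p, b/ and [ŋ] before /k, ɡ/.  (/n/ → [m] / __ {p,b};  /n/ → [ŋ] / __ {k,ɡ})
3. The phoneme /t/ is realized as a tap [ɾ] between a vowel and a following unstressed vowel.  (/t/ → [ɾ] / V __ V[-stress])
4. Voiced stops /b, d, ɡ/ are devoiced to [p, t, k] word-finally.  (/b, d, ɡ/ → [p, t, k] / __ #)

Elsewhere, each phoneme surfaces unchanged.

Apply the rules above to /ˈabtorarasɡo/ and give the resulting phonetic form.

[ˈabtoɾaɾasɡo]

/a/ (word-initial) is unaffected → [a].
/b/ (between /a/ and /t/): rule 4 targets it, but not word-finally → unchanged [b].
/t/ (between /b/ and /o/): rule 3 targets it, but not between a vowel and a following unstressed vowel → unchanged [t].
/o/ stays [o].
Rule 1 applies to /r/ (between /o/ and /a/: between two vowels) → [ɾ].
/a/ — not in any rule's target class → [a].
/r/ (between /a/ and /a/) occurs between two vowels → [ɾ] by rule 1.
/a/ — not in any rule's target class → [a].
/s/ (between /a/ and /ɡ/) is unaffected → [s].
/ɡ/ (between /s/ and /o/) fails the environment for rule 4, so it stays [ɡ].
/o/ (word-final): no rule targets it → [o].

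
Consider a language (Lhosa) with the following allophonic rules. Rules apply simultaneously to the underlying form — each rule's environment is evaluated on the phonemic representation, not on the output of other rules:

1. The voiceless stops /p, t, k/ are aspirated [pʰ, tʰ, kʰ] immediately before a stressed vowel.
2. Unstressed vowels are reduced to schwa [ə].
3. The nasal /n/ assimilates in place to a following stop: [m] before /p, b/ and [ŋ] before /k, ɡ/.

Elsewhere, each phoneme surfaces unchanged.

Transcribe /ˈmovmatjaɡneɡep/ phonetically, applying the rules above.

[ˈmovmətjəɡnəɡəp]

/o/ (between /m/ and /v/) is in the target of rule 2 but the environment (in an unstressed syllable) is not met → [o].
/a/ (between /m/ and /t/): in an unstressed syllable, so rule 2 applies → [ə].
/t/ (between /a/ and /j/) is in the target of rule 1 but the environment (immediately before a stressed vowel) is not met → [t].
/a/ (between /j/ and /ɡ/): in an unstressed syllable, so rule 2 applies → [ə].
/n/ (between /ɡ/ and /e/): rule 3 targets it, but not before a labial or velar stop → unchanged [n].
/e/ meets the environment for rule 2 (in an unstressed syllable) → [ə].
/e/ — between /ɡ/ and /p/, in an unstressed syllable — surfaces as [ə] (rule 2).
/p/ (word-final) fails the environment for rule 1, so it stays [p].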